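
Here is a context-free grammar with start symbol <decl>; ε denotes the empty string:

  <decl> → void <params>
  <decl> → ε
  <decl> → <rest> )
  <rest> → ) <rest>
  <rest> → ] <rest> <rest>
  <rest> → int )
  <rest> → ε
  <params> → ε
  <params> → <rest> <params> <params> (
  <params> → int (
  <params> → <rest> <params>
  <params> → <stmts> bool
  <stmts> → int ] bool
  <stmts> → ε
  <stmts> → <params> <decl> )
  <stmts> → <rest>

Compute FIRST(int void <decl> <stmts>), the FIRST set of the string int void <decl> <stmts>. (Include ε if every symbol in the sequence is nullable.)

int is a terminal; add {int} and stop.

{ int }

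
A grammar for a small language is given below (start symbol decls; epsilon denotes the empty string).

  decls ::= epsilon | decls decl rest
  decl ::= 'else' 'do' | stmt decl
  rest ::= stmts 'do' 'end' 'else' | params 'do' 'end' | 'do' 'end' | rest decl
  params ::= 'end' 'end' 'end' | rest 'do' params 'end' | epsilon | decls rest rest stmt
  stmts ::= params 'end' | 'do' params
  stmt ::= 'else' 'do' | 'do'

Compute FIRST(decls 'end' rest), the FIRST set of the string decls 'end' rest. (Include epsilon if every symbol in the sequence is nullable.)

Add FIRST(decls)\{epsilon} = { 'do', 'else' }; decls is nullable, continue.
'end' is a terminal; add {'end'} and stop.

{ 'do', 'else', 'end' }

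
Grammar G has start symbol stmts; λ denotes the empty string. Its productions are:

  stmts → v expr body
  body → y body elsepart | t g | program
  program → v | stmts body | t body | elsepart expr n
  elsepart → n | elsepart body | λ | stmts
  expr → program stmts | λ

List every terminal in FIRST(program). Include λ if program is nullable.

{ n, t, v, y }

program → v contributes {v}.
From program → stmts body: add FIRST(stmts) = { v }.
program → t body contributes {t}.
From program → elsepart expr n: elsepart, expr nullable, take FIRST(elsepart) ∪ FIRST(expr) ∪ {n} = { n, t, v, y }.
Union: FIRST(program) = { n, t, v, y }.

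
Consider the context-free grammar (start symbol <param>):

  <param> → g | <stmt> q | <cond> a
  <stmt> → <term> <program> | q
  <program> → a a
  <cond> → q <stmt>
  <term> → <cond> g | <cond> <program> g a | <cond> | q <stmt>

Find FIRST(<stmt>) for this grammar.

{ q }

From <stmt> → <term> <program>: add FIRST(<term>) = { q }.
<stmt> → q contributes {q}.
Union: FIRST(<stmt>) = { q }.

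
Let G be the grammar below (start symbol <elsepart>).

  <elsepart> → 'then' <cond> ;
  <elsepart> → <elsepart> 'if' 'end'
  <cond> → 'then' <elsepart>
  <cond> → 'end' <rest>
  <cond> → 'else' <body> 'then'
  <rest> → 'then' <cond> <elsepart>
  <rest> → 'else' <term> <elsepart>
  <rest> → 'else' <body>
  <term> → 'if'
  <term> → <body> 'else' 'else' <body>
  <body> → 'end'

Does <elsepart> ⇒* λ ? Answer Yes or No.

No nonterminal in this grammar is nullable.
No production of <elsepart> has an RHS whose symbols are all nullable, so <elsepart> is not nullable.

No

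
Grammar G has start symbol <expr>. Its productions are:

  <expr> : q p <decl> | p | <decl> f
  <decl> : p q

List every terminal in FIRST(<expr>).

{ p, q }

<expr> : q p <decl> contributes {q}.
<expr> : p contributes {p}.
From <expr> : <decl> f: add FIRST(<decl>) = { p }.
Union: FIRST(<expr>) = { p, q }.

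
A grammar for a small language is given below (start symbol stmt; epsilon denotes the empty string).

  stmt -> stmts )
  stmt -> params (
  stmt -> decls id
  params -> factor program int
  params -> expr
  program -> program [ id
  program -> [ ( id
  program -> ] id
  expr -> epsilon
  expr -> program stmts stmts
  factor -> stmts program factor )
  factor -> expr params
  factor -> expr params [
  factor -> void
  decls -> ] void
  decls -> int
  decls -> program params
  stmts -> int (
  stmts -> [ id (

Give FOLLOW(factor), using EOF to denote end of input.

{ ), [, ] }

In params -> factor program int: add FIRST(program int) = { [, ] }.
In factor -> stmts program factor ): add FIRST()) = { ) }.
Union: FOLLOW(factor) = { ), [, ] }.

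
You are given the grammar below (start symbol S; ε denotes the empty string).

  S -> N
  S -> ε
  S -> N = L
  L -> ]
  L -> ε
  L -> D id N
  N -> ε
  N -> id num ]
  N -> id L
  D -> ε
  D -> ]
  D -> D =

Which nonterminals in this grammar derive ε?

Directly nullable (have an ε-production): S, L, N, D.

{ D, L, N, S }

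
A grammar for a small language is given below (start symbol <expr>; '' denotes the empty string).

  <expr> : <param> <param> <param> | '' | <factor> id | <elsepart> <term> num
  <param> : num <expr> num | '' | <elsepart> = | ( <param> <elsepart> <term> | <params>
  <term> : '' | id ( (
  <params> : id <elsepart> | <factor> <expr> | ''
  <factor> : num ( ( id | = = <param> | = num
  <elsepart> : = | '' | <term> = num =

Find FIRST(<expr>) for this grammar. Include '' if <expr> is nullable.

From <expr> : <param> <param> <param>: <param>, <param>, <param> nullable, take FIRST(<param>) ∪ FIRST(<param>) ∪ FIRST(<param>) = { (, =, id, num }; also '' since the whole RHS is nullable.
<expr> : '' contributes ''.
From <expr> : <factor> id: add FIRST(<factor>) = { =, num }.
From <expr> : <elsepart> <term> num: <elsepart>, <term> nullable, take FIRST(<elsepart>) ∪ FIRST(<term>) ∪ {num} = { =, id, num }.
Union: FIRST(<expr>) = { (, =, id, num, '' }.

{ (, =, id, num, '' }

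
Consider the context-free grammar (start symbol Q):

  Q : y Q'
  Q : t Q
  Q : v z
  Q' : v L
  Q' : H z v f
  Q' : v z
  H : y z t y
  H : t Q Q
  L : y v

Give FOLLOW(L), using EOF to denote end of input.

In Q' : v L: L is at the end, add FOLLOW(Q') = { EOF, t, v, y, z }.
Union: FOLLOW(L) = { EOF, t, v, y, z }.

{ EOF, t, v, y, z }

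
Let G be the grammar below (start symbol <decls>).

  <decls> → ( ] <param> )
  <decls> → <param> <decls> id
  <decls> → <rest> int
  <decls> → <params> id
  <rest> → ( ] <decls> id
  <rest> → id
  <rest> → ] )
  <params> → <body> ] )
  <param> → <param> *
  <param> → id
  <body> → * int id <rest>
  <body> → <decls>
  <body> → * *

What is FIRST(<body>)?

<body> → * int id <rest> contributes {*}.
From <body> → <decls>: add FIRST(<decls>) = { (, *, ], id }.
<body> → * * contributes {*}.
Union: FIRST(<body>) = { (, *, ], id }.

{ (, *, ], id }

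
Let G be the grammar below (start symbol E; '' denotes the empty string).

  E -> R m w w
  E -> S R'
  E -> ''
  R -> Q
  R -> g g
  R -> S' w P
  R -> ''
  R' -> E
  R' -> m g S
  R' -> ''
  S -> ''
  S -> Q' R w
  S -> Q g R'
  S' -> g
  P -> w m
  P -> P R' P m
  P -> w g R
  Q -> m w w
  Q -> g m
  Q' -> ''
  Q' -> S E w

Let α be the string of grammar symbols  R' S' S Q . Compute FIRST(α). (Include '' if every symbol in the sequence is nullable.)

Add FIRST(R')\{''} = { g, m, w }; R' is nullable, continue.
Add FIRST(S') = { g }; S' is not nullable, stop.

{ g, m, w }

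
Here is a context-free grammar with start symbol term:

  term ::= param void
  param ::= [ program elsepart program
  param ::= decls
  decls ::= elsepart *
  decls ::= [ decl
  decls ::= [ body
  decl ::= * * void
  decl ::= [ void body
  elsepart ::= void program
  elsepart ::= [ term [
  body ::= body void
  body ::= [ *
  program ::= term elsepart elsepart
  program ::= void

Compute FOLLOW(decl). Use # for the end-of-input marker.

In decls ::= [ decl: decl is at the end, add FOLLOW(decls) = { void }.
Union: FOLLOW(decl) = { void }.

{ void }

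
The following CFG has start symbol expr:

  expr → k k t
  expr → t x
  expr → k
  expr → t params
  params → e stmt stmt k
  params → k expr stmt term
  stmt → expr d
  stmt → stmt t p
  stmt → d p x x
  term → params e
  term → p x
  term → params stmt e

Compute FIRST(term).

{ e, k, p }

From term → params e: add FIRST(params) = { e, k }.
term → p x contributes {p}.
From term → params stmt e: add FIRST(params) = { e, k }.
Union: FIRST(term) = { e, k, p }.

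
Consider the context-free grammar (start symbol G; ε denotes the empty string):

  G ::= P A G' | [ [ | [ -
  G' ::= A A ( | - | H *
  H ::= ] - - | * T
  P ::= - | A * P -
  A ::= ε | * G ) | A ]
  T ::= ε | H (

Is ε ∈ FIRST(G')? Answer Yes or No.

No

Nullable nonterminals: A, T.
No production of G' has an RHS whose symbols are all nullable, so G' is not nullable.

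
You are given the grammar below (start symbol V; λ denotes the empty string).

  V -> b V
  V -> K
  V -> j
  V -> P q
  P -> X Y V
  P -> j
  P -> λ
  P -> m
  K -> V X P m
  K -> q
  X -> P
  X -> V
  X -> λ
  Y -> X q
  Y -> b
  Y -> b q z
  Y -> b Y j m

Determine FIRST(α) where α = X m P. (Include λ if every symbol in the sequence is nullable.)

Add FIRST(X)\{λ} = { b, j, m, q }; X is nullable, continue.
m is a terminal; add {m} and stop.

{ b, j, m, q }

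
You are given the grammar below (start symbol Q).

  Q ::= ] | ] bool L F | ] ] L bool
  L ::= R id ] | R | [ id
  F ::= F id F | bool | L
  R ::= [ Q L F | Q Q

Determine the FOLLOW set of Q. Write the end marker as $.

Q is the start symbol, so $ ∈ FOLLOW(Q).
In R ::= [ Q L F: add FIRST(L F) = { [, ] }.
In R ::= Q Q: add FIRST(Q) = { ] }.
In R ::= Q Q: Q is at the end, add FOLLOW(R) = { $, [, ], bool, id }.
Union: FOLLOW(Q) = { $, [, ], bool, id }.

{ $, [, ], bool, id }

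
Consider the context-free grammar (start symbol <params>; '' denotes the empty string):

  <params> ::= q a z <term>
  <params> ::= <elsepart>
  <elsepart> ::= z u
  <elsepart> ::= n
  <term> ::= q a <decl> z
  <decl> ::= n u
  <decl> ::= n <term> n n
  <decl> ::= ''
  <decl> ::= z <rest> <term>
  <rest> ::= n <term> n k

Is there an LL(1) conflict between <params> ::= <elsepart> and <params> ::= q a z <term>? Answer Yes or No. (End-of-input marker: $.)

FIRST(<elsepart>) = { n, z } and FIRST(q a z <term>) = { q }.
The FIRST sets are disjoint and neither alternative is nullable — no conflict.

No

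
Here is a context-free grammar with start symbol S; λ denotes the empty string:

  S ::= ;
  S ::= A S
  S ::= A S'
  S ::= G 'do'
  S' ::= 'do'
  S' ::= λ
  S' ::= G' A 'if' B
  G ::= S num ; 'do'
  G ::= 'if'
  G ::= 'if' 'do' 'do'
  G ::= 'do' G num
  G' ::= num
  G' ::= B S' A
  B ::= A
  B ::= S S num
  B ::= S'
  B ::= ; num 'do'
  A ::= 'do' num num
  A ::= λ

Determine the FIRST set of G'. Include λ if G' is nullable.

G' ::= num contributes {num}.
From G' ::= B S' A: B, S', A nullable, take FIRST(B) ∪ FIRST(S') ∪ FIRST(A) = { 'do', 'if', ;, num }; also λ since the whole RHS is nullable.
Union: FIRST(G') = { 'do', 'if', ;, num, λ }.

{ 'do', 'if', ;, num, λ }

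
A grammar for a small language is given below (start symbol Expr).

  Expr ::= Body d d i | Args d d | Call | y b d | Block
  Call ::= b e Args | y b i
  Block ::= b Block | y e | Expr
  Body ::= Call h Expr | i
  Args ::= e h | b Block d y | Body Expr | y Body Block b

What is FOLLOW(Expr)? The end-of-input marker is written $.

{ $, b, d, e, h, i, y }

Expr is the start symbol, so $ ∈ FOLLOW(Expr).
In Block ::= Expr: Expr is at the end, add FOLLOW(Block) = { $, b, d, e, h, i, y }.
In Body ::= Call h Expr: Expr is at the end, add FOLLOW(Body) = { b, d, e, i, y }.
In Args ::= Body Expr: Expr is at the end, add FOLLOW(Args) = { $, b, d, e, h, i, y }.
Union: FOLLOW(Expr) = { $, b, d, e, h, i, y }.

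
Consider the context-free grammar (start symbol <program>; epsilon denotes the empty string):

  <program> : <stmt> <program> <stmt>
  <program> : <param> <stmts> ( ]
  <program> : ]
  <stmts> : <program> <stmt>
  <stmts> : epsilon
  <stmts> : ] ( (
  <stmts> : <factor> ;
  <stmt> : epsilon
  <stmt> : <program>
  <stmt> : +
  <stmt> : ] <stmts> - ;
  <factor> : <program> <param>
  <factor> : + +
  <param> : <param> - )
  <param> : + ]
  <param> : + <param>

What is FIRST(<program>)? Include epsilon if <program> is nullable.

{ +, ] }

From <program> : <stmt> <program> <stmt>: <stmt> nullable, take FIRST(<stmt>) ∪ FIRST(<program>) = { +, ] }.
From <program> : <param> <stmts> ( ]: add FIRST(<param>) = { + }.
<program> : ] contributes {]}.
Union: FIRST(<program>) = { +, ] }.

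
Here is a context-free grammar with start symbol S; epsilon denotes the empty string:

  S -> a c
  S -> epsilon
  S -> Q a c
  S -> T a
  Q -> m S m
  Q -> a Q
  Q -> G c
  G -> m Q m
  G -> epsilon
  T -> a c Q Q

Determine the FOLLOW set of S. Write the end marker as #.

{ #, m }

S is the start symbol, so # ∈ FOLLOW(S).
In Q -> m S m: add FIRST(m) = { m }.
Union: FOLLOW(S) = { #, m }.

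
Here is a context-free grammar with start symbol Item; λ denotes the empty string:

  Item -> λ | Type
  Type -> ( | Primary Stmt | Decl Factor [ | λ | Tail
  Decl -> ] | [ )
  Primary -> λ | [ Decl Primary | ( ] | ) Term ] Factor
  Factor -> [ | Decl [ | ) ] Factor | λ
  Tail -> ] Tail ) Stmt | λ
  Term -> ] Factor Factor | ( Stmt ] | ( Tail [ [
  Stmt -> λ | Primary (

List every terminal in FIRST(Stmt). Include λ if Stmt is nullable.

{ (, ), [, λ }

Stmt -> λ contributes λ.
From Stmt -> Primary (: Primary nullable, take FIRST(Primary) ∪ {(} = { (, ), [ }.
Union: FIRST(Stmt) = { (, ), [, λ }.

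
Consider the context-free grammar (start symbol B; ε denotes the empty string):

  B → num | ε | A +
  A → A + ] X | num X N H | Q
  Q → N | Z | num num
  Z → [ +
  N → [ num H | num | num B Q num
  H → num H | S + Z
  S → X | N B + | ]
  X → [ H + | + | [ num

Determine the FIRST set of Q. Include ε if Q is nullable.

{ [, num }

From Q → N: add FIRST(N) = { [, num }.
From Q → Z: add FIRST(Z) = { [ }.
Q → num num contributes {num}.
Union: FIRST(Q) = { [, num }.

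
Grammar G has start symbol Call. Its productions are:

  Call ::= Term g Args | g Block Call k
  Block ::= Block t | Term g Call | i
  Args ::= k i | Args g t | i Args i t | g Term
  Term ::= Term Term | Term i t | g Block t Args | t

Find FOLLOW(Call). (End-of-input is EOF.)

Call is the start symbol, so EOF ∈ FOLLOW(Call).
In Call ::= g Block Call k: add FIRST(k) = { k }.
In Block ::= Term g Call: Call is at the end, add FOLLOW(Block) = { g, t }.
Union: FOLLOW(Call) = { EOF, g, k, t }.

{ EOF, g, k, t }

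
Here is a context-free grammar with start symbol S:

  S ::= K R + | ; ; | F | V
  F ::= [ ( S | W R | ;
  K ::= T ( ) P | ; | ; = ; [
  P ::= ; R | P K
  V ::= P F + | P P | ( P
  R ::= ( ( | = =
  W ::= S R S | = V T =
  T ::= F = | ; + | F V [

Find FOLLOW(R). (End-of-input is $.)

{ $, (, +, ;, =, [ }

In S ::= K R +: add FIRST(+) = { + }.
In F ::= W R: R is at the end, add FOLLOW(F) = { $, (, +, ;, = }.
In P ::= ; R: R is at the end, add FOLLOW(P) = { $, (, +, ;, =, [ }.
In W ::= S R S: add FIRST(S) = { (, ;, =, [ }.
Union: FOLLOW(R) = { $, (, +, ;, =, [ }.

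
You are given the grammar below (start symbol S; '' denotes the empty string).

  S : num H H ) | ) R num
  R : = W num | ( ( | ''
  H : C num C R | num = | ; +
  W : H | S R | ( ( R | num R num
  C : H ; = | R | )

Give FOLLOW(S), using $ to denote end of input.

{ $, (, =, num }

S is the start symbol, so $ ∈ FOLLOW(S).
In W : S R: add FIRST(R)\{''} = { (, = }.
  Since R is nullable, also add FOLLOW(W) = { num }.
Union: FOLLOW(S) = { $, (, =, num }.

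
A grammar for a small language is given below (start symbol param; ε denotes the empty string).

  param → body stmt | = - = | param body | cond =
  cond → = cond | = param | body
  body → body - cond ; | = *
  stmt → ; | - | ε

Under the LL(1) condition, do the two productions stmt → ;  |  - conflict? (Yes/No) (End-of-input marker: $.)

FIRST(;) = { ; } and FIRST(-) = { - }.
The FIRST sets are disjoint and neither alternative is nullable — no conflict.

No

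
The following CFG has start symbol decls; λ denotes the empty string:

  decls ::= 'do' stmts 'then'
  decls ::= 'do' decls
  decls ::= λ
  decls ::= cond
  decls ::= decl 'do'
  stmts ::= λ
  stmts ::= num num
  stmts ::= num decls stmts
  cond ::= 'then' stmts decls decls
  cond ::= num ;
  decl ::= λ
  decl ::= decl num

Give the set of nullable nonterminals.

Directly nullable (have an λ-production): decls, stmts, decl.
No other nonterminal has a production whose RHS symbols are all nullable.

{ decl, decls, stmts }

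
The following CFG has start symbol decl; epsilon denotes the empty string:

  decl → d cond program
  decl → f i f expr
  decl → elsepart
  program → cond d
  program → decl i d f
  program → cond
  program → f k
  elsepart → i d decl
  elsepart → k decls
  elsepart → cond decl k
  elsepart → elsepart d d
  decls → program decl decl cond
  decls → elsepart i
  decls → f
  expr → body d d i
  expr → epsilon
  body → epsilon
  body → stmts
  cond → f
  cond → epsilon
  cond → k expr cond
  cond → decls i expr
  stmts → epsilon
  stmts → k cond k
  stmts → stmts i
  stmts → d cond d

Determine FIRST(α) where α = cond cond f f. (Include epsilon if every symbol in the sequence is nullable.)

Add FIRST(cond)\{epsilon} = { d, f, i, k }; cond is nullable, continue.
Add FIRST(cond)\{epsilon} = { d, f, i, k }; cond is nullable, continue.
f is a terminal; add {f} and stop.

{ d, f, i, k }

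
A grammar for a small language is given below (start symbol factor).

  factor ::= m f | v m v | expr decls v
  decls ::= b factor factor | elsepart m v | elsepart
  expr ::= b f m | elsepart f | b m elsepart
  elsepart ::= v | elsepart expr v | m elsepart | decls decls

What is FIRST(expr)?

expr ::= b f m contributes {b}.
From expr ::= elsepart f: add FIRST(elsepart) = { b, m, v }.
expr ::= b m elsepart contributes {b}.
Union: FIRST(expr) = { b, m, v }.

{ b, m, v }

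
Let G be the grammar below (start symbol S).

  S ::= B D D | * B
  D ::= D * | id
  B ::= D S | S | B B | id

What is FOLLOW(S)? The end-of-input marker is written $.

{ $, *, id }

S is the start symbol, so $ ∈ FOLLOW(S).
In B ::= D S: S is at the end, add FOLLOW(B) = { $, *, id }.
In B ::= S: S is at the end, add FOLLOW(B) = { $, *, id }.
Union: FOLLOW(S) = { $, *, id }.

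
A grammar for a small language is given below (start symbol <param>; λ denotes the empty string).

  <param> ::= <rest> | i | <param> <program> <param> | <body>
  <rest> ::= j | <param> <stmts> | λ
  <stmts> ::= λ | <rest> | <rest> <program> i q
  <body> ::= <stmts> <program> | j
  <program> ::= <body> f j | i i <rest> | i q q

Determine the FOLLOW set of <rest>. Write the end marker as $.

In <param> ::= <rest>: <rest> is at the end, add FOLLOW(<param>) = { $, f, i, j }.
In <stmts> ::= <rest>: <rest> is at the end, add FOLLOW(<stmts>) = { $, f, i, j }.
In <stmts> ::= <rest> <program> i q: add FIRST(<program> i q) = { i, j }.
In <program> ::= i i <rest>: <rest> is at the end, add FOLLOW(<program>) = { $, f, i, j }.
Union: FOLLOW(<rest>) = { $, f, i, j }.

{ $, f, i, j }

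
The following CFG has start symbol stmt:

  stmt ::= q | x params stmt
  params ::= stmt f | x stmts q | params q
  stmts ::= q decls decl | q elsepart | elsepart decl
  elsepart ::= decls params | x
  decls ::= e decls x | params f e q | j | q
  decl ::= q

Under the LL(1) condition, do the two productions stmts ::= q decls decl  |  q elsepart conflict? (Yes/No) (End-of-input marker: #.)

Yes

FIRST(q decls decl) = { q } and FIRST(q elsepart) = { q }.
Both contain q, so the two alternatives are not disjoint — LL(1) conflict.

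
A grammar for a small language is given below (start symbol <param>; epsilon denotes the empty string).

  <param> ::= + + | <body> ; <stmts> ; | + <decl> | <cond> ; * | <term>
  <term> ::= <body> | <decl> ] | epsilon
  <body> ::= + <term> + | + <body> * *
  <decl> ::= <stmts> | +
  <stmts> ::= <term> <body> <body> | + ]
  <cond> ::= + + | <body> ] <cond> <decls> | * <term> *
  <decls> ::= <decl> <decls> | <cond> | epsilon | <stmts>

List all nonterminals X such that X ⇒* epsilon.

Directly nullable (have an epsilon-production): <term>, <decls>.
<param> ::= <term> with every symbol nullable, so <param> is nullable.
No other nonterminal has a production whose RHS symbols are all nullable.

{ <decls>, <param>, <term> }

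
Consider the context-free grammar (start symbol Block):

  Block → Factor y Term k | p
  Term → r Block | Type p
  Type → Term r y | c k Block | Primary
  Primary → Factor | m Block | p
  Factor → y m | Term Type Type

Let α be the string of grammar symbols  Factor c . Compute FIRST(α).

Add FIRST(Factor) = { c, m, p, r, y }; Factor is not nullable, stop.

{ c, m, p, r, y }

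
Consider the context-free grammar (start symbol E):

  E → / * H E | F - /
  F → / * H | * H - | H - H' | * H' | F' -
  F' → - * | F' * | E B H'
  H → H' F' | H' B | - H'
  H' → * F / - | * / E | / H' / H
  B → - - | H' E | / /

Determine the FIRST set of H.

From H → H' F': add FIRST(H') = { *, / }.
From H → H' B: add FIRST(H') = { *, / }.
H → - H' contributes {-}.
Union: FIRST(H) = { *, -, / }.

{ *, -, / }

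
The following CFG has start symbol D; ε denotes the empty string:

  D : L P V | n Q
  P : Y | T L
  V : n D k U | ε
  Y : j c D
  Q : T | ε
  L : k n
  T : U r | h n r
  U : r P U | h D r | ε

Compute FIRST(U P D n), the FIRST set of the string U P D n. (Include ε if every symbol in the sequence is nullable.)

{ h, j, r }

Add FIRST(U)\{ε} = { h, r }; U is nullable, continue.
Add FIRST(P) = { h, j, r }; P is not nullable, stop.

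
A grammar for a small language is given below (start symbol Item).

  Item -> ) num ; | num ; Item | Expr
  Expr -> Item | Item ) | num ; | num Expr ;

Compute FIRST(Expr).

From Expr -> Item: add FIRST(Item) = { ), num }.
From Expr -> Item ): add FIRST(Item) = { ), num }.
Expr -> num ; contributes {num}.
Expr -> num Expr ; contributes {num}.
Union: FIRST(Expr) = { ), num }.

{ ), num }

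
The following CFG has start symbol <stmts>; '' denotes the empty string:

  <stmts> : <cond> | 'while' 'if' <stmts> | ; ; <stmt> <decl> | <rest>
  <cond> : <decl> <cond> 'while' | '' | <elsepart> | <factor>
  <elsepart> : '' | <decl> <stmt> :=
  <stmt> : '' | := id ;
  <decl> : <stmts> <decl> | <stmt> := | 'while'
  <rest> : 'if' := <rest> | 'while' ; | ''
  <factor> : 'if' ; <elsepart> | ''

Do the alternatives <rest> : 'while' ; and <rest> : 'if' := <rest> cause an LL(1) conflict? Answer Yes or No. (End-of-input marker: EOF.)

No

FIRST('while' ;) = { 'while' } and FIRST('if' := <rest>) = { 'if' }.
The FIRST sets are disjoint and neither alternative is nullable — no conflict.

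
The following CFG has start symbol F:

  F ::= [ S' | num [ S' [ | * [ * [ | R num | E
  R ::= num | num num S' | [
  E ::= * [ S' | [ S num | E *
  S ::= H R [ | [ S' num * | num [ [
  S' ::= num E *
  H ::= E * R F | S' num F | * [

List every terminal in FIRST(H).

{ *, [, num }

From H ::= E * R F: add FIRST(E) = { *, [ }.
From H ::= S' num F: add FIRST(S') = { num }.
H ::= * [ contributes {*}.
Union: FIRST(H) = { *, [, num }.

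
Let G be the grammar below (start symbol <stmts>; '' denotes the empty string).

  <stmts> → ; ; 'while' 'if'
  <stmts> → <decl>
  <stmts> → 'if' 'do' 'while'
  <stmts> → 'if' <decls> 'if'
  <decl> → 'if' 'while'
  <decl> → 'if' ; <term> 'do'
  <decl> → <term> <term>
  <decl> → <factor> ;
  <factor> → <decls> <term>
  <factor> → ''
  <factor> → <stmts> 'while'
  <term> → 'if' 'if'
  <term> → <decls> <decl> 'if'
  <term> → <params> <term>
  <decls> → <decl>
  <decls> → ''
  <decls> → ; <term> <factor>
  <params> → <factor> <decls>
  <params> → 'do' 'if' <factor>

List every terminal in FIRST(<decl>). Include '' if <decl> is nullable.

<decl> → 'if' 'while' contributes {'if'}.
<decl> → 'if' ; <term> 'do' contributes {'if'}.
From <decl> → <term> <term>: add FIRST(<term>) = { 'do', 'if', ; }.
From <decl> → <factor> ;: <factor> nullable, take FIRST(<factor>) ∪ {;} = { 'do', 'if', ; }.
Union: FIRST(<decl>) = { 'do', 'if', ; }.

{ 'do', 'if', ; }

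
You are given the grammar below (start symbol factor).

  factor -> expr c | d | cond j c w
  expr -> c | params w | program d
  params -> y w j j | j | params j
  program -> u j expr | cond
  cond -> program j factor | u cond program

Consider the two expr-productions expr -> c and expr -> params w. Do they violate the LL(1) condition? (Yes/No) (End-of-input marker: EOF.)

FIRST(c) = { c } and FIRST(params w) = { j, y }.
The FIRST sets are disjoint and neither alternative is nullable — no conflict.

No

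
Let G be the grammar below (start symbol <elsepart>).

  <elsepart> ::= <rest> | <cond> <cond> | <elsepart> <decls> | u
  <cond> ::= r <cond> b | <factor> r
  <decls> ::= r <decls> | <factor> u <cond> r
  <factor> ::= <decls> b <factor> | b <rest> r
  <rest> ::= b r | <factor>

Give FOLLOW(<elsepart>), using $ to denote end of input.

{ $, b, r }

<elsepart> is the start symbol, so $ ∈ FOLLOW(<elsepart>).
In <elsepart> ::= <elsepart> <decls>: add FIRST(<decls>) = { b, r }.
Union: FOLLOW(<elsepart>) = { $, b, r }.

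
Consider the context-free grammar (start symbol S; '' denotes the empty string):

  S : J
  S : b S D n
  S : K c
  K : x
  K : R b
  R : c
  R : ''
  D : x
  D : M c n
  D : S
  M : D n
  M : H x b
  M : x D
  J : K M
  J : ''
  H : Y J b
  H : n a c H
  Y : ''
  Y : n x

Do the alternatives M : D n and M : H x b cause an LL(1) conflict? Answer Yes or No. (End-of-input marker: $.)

Yes

FIRST(D n) = { b, c, n, x } and FIRST(H x b) = { b, c, n, x }.
Both contain b, so the two alternatives are not disjoint — LL(1) conflict.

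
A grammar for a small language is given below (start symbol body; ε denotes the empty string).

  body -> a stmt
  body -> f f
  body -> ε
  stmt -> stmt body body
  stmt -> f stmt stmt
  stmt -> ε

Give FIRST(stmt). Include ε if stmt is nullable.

{ a, f, ε }

From stmt -> stmt body body: stmt, body, body nullable, take FIRST(stmt) ∪ FIRST(body) ∪ FIRST(body) = { a, f }; also ε since the whole RHS is nullable.
stmt -> f stmt stmt contributes {f}.
stmt -> ε contributes ε.
Union: FIRST(stmt) = { a, f, ε }.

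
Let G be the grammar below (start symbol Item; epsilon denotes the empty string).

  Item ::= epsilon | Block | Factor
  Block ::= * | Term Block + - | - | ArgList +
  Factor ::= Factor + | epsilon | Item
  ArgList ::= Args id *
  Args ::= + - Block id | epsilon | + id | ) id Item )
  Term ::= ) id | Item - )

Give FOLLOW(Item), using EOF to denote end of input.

Item is the start symbol, so EOF ∈ FOLLOW(Item).
In Factor ::= Item: Item is at the end, add FOLLOW(Factor) = { EOF, ), +, - }.
In Args ::= ) id Item ): add FIRST()) = { ) }.
In Term ::= Item - ): add FIRST(- )) = { - }.
Union: FOLLOW(Item) = { EOF, ), +, - }.

{ EOF, ), +, - }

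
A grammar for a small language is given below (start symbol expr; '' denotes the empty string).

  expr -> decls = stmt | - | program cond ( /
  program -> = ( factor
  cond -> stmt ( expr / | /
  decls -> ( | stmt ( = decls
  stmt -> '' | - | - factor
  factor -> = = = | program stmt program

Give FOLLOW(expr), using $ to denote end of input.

{ $, / }

expr is the start symbol, so $ ∈ FOLLOW(expr).
In cond -> stmt ( expr /: add FIRST(/) = { / }.
Union: FOLLOW(expr) = { $, / }.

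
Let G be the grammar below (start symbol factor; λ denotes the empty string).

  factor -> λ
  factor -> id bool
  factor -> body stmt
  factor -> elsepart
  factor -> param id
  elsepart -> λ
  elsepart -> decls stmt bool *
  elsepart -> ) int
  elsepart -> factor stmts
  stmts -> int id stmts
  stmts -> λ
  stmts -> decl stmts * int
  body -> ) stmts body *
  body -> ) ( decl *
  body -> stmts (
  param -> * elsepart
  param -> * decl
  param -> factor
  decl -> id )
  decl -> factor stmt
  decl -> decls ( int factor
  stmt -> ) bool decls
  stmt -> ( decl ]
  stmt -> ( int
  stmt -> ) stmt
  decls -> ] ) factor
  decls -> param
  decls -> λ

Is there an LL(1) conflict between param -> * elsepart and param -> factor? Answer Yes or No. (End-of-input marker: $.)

FIRST(* elsepart) = { * } and FIRST(factor) = { (, ), *, ], id, int, λ }.
Both contain *, so the two alternatives are not disjoint — LL(1) conflict.

Yes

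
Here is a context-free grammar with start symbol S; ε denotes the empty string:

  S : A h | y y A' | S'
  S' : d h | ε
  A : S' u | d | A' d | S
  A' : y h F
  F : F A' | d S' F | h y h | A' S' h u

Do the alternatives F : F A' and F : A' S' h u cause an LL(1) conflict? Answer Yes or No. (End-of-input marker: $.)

FIRST(F A') = { d, h, y } and FIRST(A' S' h u) = { y }.
Both contain y, so the two alternatives are not disjoint — LL(1) conflict.

Yes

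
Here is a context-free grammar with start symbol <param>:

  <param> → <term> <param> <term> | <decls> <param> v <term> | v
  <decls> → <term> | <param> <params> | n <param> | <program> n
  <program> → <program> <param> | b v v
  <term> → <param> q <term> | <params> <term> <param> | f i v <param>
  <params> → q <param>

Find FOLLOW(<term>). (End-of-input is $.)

In <param> → <term> <param> <term>: add FIRST(<param> <term>) = { b, f, n, q, v }.
In <param> → <term> <param> <term>: <term> is at the end, add FOLLOW(<param>) = { $, b, f, n, q, v }.
In <param> → <decls> <param> v <term>: <term> is at the end, add FOLLOW(<param>) = { $, b, f, n, q, v }.
In <decls> → <term>: <term> is at the end, add FOLLOW(<decls>) = { b, f, n, q, v }.
In <term> → <param> q <term>: <term> is at the end, add FOLLOW(<term>) = { $, b, f, n, q, v }.
In <term> → <params> <term> <param>: add FIRST(<param>) = { b, f, n, q, v }.
Union: FOLLOW(<term>) = { $, b, f, n, q, v }.

{ $, b, f, n, q, v }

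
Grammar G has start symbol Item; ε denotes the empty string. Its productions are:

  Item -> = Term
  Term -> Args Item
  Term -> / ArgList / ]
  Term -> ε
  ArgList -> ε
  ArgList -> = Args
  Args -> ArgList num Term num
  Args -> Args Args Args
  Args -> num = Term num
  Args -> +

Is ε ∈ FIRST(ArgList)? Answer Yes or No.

Yes

ArgList has an ε-production, so ArgList ⇒ ε.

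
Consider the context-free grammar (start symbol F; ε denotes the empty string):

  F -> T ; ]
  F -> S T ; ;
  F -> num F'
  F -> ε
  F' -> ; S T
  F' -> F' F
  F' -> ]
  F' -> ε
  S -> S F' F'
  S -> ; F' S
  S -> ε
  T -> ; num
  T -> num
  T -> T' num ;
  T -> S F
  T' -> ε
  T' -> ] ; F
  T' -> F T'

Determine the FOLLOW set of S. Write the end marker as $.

{ $, ;, ], num }

In F -> S T ; ;: add FIRST(T ; ;) = { ;, ], num }.
In F' -> ; S T: add FIRST(T)\{ε} = { ;, ], num }.
  Since T is nullable, also add FOLLOW(F') = { $, ;, ], num }.
In S -> S F' F': add FIRST(F' F')\{ε} = { ;, ], num }.
  Since F' F' is nullable, also add FOLLOW(S) = { $, ;, ], num }.
In S -> ; F' S: S is at the end, add FOLLOW(S) = { $, ;, ], num }.
In T -> S F: add FIRST(F)\{ε} = { ;, ], num }.
  Since F is nullable, also add FOLLOW(T) = { $, ;, ], num }.
Union: FOLLOW(S) = { $, ;, ], num }.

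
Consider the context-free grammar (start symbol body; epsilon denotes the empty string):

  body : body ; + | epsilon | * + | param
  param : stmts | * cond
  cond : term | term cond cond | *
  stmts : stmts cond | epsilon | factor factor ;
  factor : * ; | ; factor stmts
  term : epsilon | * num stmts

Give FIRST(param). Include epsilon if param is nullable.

{ *, ;, epsilon }

From param : stmts: add FIRST(stmts) = { *, ;, epsilon } (including epsilon since stmts is nullable).
param : * cond contributes {*}.
Union: FIRST(param) = { *, ;, epsilon }.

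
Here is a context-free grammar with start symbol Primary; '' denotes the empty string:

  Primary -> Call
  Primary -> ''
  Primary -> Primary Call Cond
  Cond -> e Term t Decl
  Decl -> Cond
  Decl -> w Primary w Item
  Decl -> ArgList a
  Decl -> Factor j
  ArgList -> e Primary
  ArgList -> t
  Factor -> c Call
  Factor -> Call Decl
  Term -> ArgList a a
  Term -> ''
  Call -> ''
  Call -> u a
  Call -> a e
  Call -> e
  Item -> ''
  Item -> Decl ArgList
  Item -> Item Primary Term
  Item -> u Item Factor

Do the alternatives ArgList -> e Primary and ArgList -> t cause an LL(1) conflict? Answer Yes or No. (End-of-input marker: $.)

No

FIRST(e Primary) = { e } and FIRST(t) = { t }.
The FIRST sets are disjoint and neither alternative is nullable — no conflict.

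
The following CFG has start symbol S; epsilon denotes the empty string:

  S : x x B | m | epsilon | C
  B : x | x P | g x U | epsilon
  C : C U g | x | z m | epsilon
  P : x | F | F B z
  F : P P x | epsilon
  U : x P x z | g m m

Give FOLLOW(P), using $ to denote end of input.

In B : x P: P is at the end, add FOLLOW(B) = { $, z }.
In F : P P x: add FIRST(P x) = { g, x, z }.
In F : P P x: add FIRST(x) = { x }.
In U : x P x z: add FIRST(x z) = { x }.
Union: FOLLOW(P) = { $, g, x, z }.

{ $, g, x, z }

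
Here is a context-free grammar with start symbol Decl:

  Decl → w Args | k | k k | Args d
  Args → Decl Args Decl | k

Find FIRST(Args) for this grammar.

From Args → Decl Args Decl: add FIRST(Decl) = { k, w }.
Args → k contributes {k}.
Union: FIRST(Args) = { k, w }.

{ k, w }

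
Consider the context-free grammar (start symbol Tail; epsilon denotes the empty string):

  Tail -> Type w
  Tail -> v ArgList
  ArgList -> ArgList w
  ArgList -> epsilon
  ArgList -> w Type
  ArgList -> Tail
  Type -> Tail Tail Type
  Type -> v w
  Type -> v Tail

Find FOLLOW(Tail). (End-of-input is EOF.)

{ EOF, v, w }

Tail is the start symbol, so EOF ∈ FOLLOW(Tail).
In ArgList -> Tail: Tail is at the end, add FOLLOW(ArgList) = { EOF, v, w }.
In Type -> Tail Tail Type: add FIRST(Tail Type) = { v }.
In Type -> Tail Tail Type: add FIRST(Type) = { v }.
In Type -> v Tail: Tail is at the end, add FOLLOW(Type) = { EOF, v, w }.
Union: FOLLOW(Tail) = { EOF, v, w }.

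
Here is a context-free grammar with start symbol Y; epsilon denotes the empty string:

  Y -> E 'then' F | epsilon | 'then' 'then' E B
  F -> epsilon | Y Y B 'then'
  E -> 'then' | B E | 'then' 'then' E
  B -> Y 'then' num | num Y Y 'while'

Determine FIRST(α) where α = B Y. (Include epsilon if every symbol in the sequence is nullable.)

Add FIRST(B) = { 'then', num }; B is not nullable, stop.

{ 'then', num }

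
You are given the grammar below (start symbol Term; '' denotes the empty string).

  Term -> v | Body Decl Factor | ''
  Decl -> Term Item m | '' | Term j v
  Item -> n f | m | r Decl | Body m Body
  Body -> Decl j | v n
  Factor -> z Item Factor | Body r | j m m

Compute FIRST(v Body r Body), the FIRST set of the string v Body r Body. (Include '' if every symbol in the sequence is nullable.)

{ v }

v is a terminal; add {v} and stop.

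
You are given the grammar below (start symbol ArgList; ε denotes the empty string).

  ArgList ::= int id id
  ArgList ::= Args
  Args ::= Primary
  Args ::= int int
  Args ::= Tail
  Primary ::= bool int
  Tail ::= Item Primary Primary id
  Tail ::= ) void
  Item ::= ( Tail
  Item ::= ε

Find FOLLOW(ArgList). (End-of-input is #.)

ArgList is the start symbol, so # ∈ FOLLOW(ArgList).
Union: FOLLOW(ArgList) = { # }.

{ # }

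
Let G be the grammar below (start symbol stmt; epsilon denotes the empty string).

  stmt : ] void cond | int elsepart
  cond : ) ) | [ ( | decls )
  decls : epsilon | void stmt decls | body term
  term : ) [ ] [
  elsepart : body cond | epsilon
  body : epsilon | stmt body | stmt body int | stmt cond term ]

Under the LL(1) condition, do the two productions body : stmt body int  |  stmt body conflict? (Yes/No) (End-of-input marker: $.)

FIRST(stmt body int) = { ], int } and FIRST(stmt body) = { ], int }.
Both contain ], so the two alternatives are not disjoint — LL(1) conflict.

Yes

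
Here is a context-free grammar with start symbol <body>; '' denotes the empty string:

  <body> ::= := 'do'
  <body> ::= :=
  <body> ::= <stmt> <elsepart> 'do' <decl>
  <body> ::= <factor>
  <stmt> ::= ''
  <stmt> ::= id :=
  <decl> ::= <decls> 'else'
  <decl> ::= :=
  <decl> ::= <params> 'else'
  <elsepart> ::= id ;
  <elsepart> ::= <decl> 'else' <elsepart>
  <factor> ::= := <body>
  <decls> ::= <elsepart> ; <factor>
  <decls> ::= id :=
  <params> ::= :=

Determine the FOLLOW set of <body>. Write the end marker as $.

<body> is the start symbol, so $ ∈ FOLLOW(<body>).
In <factor> ::= := <body>: <body> is at the end, add FOLLOW(<factor>) = { $, 'else' }.
Union: FOLLOW(<body>) = { $, 'else' }.

{ $, 'else' }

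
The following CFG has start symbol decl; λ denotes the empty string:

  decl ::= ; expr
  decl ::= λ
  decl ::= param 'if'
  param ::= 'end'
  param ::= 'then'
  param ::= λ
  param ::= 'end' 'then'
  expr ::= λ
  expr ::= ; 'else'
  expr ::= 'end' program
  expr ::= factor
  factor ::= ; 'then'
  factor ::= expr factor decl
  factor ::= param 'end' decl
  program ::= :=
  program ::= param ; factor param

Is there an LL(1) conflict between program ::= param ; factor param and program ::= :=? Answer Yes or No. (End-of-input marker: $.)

FIRST(param ; factor param) = { 'end', 'then', ; } and FIRST(:=) = { := }.
The FIRST sets are disjoint and neither alternative is nullable — no conflict.

No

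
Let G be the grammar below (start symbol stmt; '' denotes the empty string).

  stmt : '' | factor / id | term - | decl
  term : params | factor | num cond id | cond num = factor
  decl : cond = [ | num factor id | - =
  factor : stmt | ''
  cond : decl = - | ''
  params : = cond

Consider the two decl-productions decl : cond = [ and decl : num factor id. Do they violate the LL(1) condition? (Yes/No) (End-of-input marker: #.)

Yes

FIRST(cond = [) = { -, =, num } and FIRST(num factor id) = { num }.
Both contain num, so the two alternatives are not disjoint — LL(1) conflict.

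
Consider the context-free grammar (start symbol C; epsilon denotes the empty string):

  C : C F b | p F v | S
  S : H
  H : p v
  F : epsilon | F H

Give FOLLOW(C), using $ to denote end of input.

{ $, b, p }

C is the start symbol, so $ ∈ FOLLOW(C).
In C : C F b: add FIRST(F b) = { b, p }.
Union: FOLLOW(C) = { $, b, p }.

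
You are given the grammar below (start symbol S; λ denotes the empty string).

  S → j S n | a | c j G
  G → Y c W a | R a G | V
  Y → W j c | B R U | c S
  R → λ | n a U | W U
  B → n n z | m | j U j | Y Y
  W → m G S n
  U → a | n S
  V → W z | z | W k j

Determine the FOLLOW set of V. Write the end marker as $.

In G → V: V is at the end, add FOLLOW(G) = { $, a, c, j, m, n }.
Union: FOLLOW(V) = { $, a, c, j, m, n }.

{ $, a, c, j, m, n }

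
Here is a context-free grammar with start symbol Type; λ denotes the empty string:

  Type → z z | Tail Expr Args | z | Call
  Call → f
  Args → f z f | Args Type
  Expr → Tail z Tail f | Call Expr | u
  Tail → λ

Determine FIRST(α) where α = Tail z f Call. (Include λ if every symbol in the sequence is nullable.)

{ z }

Add FIRST(Tail)\{λ} = {  }; Tail is nullable, continue.
z is a terminal; add {z} and stop.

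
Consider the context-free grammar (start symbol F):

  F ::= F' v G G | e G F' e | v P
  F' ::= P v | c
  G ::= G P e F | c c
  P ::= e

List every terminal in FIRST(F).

{ c, e, v }

From F ::= F' v G G: add FIRST(F') = { c, e }.
F ::= e G F' e contributes {e}.
F ::= v P contributes {v}.
Union: FIRST(F) = { c, e, v }.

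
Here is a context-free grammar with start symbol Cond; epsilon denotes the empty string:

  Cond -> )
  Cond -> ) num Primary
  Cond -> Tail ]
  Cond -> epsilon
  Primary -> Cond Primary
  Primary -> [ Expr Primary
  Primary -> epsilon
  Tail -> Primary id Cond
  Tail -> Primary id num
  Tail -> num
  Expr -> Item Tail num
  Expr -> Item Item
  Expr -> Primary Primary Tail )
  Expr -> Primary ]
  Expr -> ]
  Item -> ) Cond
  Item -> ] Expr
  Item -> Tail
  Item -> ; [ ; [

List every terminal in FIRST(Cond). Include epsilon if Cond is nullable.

{ ), [, id, num, epsilon }

Cond -> ) contributes {)}.
Cond -> ) num Primary contributes {)}.
From Cond -> Tail ]: add FIRST(Tail) = { ), [, id, num }.
Cond -> epsilon contributes epsilon.
Union: FIRST(Cond) = { ), [, id, num, epsilon }.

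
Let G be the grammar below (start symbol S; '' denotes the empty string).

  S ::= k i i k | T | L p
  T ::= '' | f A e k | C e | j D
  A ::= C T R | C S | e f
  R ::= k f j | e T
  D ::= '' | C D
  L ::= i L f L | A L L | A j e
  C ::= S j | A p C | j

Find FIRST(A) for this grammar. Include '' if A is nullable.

From A ::= C T R: add FIRST(C) = { e, f, i, j, k }.
From A ::= C S: add FIRST(C) = { e, f, i, j, k }.
A ::= e f contributes {e}.
Union: FIRST(A) = { e, f, i, j, k }.

{ e, f, i, j, k }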